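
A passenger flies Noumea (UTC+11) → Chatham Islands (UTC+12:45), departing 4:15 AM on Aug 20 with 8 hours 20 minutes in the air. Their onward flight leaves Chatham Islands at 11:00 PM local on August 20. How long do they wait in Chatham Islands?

8 hours 40 minutes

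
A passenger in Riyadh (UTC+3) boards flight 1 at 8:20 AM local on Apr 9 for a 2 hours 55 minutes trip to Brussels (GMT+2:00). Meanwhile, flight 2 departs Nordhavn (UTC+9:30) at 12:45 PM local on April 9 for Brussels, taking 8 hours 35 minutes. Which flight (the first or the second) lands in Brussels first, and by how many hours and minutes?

the first, by 3 hours 35 minutes

Flight 1 in UTC: 8:20 AM − 3:00 = 5:20 AM on Apr 9.
+2 hours and 55 minutes → arrive 8:15 AM UTC on Apr 9.
Flight 2 in UTC: 12:45 PM − 9:30 = 3:15 AM on Apr 9.
+8 hours 35 minutes → arrive 11:50 AM UTC on Apr 9.
Flight 1 lands earlier by 3 hours 35 minutes.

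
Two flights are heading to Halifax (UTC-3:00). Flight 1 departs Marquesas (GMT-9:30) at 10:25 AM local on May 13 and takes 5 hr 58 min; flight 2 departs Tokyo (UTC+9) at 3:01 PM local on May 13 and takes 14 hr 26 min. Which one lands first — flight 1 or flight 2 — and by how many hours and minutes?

Flight 1 in UTC: 10:25 AM + 9:30 = 7:55 PM on May 13.
+5 hours 58 minutes → arrive 1:53 AM UTC on May 14.
Flight 2 in UTC: 3:01 PM − 9:00 = 6:01 AM on May 13.
+14 hours 26 minutes → arrive 8:27 PM UTC on May 13.
Flight 2 lands earlier by 5 hours 26 minutes.

the second, by 5 hours 26 minutes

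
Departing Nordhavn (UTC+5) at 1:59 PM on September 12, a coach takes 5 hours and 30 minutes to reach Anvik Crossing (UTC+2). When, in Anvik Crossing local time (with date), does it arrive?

4:29 PM on September 12

Convert departure to UTC: 1:59 PM − 5:00 = 8:59 AM UTC on Sep 12.
Add 5 hours and 30 minutes travel time → 2:29 PM UTC.
Anvik Crossing is UTC+2:00, so local arrival = 2:29 PM + 2:00 = 4:29 PM on Sep 12.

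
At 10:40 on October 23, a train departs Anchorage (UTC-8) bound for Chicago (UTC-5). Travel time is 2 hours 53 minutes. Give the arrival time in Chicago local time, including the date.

Chicago is 3:00 ahead of Anchorage.
After 2 hours and 53 minutes it is 13:33 in Anchorage.
Shift by the zone difference: 13:33 + 3:00 = 16:33 on Oct 23 in Chicago.

16:33 on October 23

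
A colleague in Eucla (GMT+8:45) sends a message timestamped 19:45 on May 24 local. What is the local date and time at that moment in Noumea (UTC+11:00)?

In UTC: 19:45 − 8:45 = 11:00 on May 24.
Noumea is UTC+11:00: 11:00 + 11:00 = 22:00 on May 24.

22:00 on May 24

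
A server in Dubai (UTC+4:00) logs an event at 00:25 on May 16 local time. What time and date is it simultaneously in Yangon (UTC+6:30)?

Yangon is 2:30 ahead of Dubai.
Shift by the zone difference: 00:25 + 2:30 = 02:55 on May 16 in Yangon.

02:55 on May 16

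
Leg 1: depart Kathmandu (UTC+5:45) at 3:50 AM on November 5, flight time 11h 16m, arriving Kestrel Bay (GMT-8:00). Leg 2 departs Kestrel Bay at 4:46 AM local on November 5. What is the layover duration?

Convert departure to UTC: 3:50 AM − 5:45 = 10:05 PM UTC on Nov 4.
Add 11 hours 16 minutes flight time → 9:21 AM UTC (Nov 5).
Kestrel Bay is UTC−8:00, so local arrival = 9:21 AM − 8:00 = 1:21 AM on Nov 5.
Layover = 4:46 AM − 1:21 AM = 3 hours 25 minutes.

3 hours 25 minutes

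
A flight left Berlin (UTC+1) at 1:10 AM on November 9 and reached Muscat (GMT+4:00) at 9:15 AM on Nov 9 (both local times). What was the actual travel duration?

5 hours 5 minutes

Muscat is 3:00 ahead of Berlin.
Clock-face elapsed time (ignoring zones) is 8 hours 5 minutes.
Actual elapsed = 8 hours 5 minutes − 3:00 = 5 hours 5 minutes.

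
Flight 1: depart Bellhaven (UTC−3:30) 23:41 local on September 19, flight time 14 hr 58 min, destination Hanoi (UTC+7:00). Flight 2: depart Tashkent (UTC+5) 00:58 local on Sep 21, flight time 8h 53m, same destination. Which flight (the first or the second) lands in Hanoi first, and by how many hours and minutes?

the first, by 10 hours 42 minutes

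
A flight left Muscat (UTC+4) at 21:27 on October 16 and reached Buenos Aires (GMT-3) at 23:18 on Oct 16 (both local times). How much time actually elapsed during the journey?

8 hours 51 minutes

Departure in UTC: 21:27 − 4:00 = 17:27 on Oct 16.
Arrival in UTC: 23:18 + 3:00 = 02:18 on Oct 17.
Elapsed = 02:18 − 17:27 (+1 day) = 8 hours 51 minutes.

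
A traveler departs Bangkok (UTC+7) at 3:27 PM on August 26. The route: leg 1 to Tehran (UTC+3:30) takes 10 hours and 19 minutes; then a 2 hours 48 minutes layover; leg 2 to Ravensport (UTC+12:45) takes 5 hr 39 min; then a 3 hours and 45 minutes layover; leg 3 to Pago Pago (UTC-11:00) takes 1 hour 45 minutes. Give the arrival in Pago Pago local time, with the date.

9:43 PM on August 26

Convert departure to UTC: 3:27 PM − 7:00 = 8:27 AM UTC on Aug 26.
Add 10 hours and 19 minutes leg 1 → 6:46 PM UTC.
Add 2 hours 48 minutes layover in Tehran → 9:34 PM UTC.
Add 5 hours and 39 minutes leg 2 → 3:13 AM UTC (Aug 27).
Add 3 hours 45 minutes layover in Ravensport → 6:58 AM UTC.
Add 1 hour and 45 minutes leg 3 → 8:43 AM UTC.
Pago Pago is UTC−11:00, so local arrival = 8:43 AM − 11:00 = 9:43 PM on Aug 26.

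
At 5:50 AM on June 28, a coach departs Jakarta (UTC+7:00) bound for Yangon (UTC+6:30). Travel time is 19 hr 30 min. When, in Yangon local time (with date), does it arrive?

12:50 AM on June 29

Convert departure to UTC: 5:50 AM − 7:00 = 10:50 PM UTC on Jun 27.
Add 19 hours and 30 minutes travel time → 6:20 PM UTC (Jun 28).
Yangon is UTC+6:30, so local arrival = 6:20 PM + 6:30 = 12:50 AM on Jun 29.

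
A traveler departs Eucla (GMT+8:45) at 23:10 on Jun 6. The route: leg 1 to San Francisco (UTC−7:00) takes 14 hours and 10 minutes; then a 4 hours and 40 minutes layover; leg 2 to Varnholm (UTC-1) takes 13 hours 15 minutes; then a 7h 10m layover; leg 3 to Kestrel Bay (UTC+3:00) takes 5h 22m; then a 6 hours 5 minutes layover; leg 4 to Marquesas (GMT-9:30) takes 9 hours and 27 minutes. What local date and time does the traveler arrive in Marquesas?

Convert departure to UTC: 23:10 − 8:45 = 14:25 UTC on Jun 6.
Add 14 hours 10 minutes leg 1 → 04:35 UTC (Jun 7).
Add 4 hours 40 minutes layover in San Francisco → 09:15 UTC.
Add 13 hours and 15 minutes leg 2 → 22:30 UTC.
Add 7 hours and 10 minutes layover in Varnholm → 05:40 UTC (Jun 8).
Add 5 hours and 22 minutes leg 3 → 11:02 UTC.
Add 6 hours 5 minutes layover in Kestrel Bay → 17:07 UTC.
Add 9 hours 27 minutes leg 4 → 02:34 UTC (Jun 9).
Marquesas is UTC−9:30, so local arrival = 02:34 − 9:30 = 17:04 on Jun 8.

17:04 on June 8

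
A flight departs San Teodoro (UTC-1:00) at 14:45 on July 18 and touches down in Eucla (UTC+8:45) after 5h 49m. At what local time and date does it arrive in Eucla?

06:19 on July 19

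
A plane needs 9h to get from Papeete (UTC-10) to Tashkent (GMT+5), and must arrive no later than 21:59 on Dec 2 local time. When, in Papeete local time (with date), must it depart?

21:59 on Dec 1

Target arrival in UTC: 21:59 − 5:00 = 16:59 on Dec 2.
Subtract 9 hours → departure 07:59 UTC on Dec 2.
Papeete is UTC−10:00: 07:59 − 10:00 = 21:59 on Dec 1.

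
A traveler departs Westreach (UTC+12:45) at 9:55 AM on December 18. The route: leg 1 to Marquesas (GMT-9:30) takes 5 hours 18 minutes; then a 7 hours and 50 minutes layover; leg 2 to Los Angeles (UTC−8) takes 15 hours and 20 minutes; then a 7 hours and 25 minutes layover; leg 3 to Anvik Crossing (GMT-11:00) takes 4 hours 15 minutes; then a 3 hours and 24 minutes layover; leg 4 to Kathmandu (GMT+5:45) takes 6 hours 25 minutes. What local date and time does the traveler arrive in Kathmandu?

4:52 AM on Dec 20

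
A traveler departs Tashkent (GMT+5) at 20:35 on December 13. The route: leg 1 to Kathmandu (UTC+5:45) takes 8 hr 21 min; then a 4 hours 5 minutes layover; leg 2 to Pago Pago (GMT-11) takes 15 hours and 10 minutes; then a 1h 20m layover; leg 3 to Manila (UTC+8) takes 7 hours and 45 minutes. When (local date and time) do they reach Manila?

Convert departure to UTC: 20:35 − 5:00 = 15:35 UTC on Dec 13.
Add 8 hours 21 minutes leg 1 → 23:56 UTC.
Add 4 hours and 5 minutes layover in Kathmandu → 04:01 UTC (Dec 14).
Add 15 hours 10 minutes leg 2 → 19:11 UTC.
Add 1 hour and 20 minutes layover in Pago Pago → 20:31 UTC.
Add 7 hours and 45 minutes leg 3 → 04:16 UTC (Dec 15).
Manila is UTC+8:00, so local arrival = 04:16 + 8:00 = 12:16 on Dec 15.

12:16 on Dec 15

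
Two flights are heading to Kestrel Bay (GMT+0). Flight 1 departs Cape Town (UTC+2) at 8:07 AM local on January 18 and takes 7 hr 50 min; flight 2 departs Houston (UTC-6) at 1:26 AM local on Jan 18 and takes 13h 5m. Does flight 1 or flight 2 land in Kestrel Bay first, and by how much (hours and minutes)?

the first, by 6 hours 34 minutes

Flight 1 in UTC: 8:07 AM − 2:00 = 6:07 AM on Jan 18.
+7 hours 50 minutes → arrive 1:57 PM UTC on Jan 18.
Flight 2 in UTC: 1:26 AM + 6:00 = 7:26 AM on Jan 18.
+13 hours and 5 minutes → arrive 8:31 PM UTC on Jan 18.
Flight 1 lands earlier by 6 hours 34 minutes.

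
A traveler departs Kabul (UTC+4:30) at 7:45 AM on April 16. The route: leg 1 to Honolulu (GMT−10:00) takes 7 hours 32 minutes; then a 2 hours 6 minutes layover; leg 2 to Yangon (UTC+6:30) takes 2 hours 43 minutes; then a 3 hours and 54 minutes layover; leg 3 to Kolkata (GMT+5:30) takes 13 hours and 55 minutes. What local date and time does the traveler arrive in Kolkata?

Convert departure to UTC: 7:45 AM − 4:30 = 3:15 AM UTC on Apr 16.
Add 7 hours 32 minutes leg 1 → 10:47 AM UTC.
Add 2 hours and 6 minutes layover in Honolulu → 12:53 PM UTC.
Add 2 hours 43 minutes leg 2 → 3:36 PM UTC.
Add 3 hours 54 minutes layover in Yangon → 7:30 PM UTC.
Add 13 hours 55 minutes leg 3 → 9:25 AM UTC (Apr 17).
Kolkata is UTC+5:30, so local arrival = 9:25 AM + 5:30 = 2:55 PM on Apr 17.

2:55 PM on Apr 17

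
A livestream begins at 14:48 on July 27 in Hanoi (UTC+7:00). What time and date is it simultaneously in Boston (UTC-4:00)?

03:48 on July 27

In UTC: 14:48 − 7:00 = 07:48 on Jul 27.
Boston is UTC−4:00: 07:48 − 4:00 = 03:48 on Jul 27.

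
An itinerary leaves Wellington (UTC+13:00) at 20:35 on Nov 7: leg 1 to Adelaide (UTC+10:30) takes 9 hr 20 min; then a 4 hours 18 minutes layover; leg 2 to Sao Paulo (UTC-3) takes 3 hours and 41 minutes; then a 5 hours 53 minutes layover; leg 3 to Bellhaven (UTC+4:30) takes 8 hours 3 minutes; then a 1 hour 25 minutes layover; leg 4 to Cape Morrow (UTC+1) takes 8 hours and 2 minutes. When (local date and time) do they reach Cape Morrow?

01:17 on November 9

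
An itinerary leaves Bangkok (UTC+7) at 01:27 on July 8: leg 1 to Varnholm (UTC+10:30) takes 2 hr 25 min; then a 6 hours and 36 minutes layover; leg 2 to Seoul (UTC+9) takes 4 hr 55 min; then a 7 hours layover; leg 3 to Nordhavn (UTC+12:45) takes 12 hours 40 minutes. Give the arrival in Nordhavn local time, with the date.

Convert departure to UTC: 01:27 − 7:00 = 18:27 UTC on Jul 7.
Add 2 hours 25 minutes leg 1 → 20:52 UTC.
Add 6 hours and 36 minutes layover in Varnholm → 03:28 UTC (Jul 8).
Add 4 hours 55 minutes leg 2 → 08:23 UTC.
Add 7 hours layover in Seoul → 15:23 UTC.
Add 12 hours 40 minutes leg 3 → 04:03 UTC (Jul 9).
Nordhavn is UTC+12:45, so local arrival = 04:03 + 12:45 = 16:48 on Jul 9.

16:48 on Jul 9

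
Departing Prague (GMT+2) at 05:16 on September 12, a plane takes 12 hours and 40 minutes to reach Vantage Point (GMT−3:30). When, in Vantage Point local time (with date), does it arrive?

Convert departure to UTC: 05:16 − 2:00 = 03:16 UTC on Sep 12.
Add 12 hours 40 minutes travel time → 15:56 UTC.
Vantage Point is UTC−3:30, so local arrival = 15:56 − 3:30 = 12:26 on Sep 12.

12:26 on September 12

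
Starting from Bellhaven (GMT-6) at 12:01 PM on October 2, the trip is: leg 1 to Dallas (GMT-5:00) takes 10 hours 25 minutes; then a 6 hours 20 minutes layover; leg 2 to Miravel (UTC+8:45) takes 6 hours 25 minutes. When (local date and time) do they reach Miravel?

1:56 AM on October 4

Convert departure to UTC: 12:01 PM + 6:00 = 6:01 PM UTC on Oct 2.
Add 10 hours 25 minutes leg 1 → 4:26 AM UTC (Oct 3).
Add 6 hours 20 minutes layover in Dallas → 10:46 AM UTC.
Add 6 hours 25 minutes leg 2 → 5:11 PM UTC.
Miravel is UTC+8:45, so local arrival = 5:11 PM + 8:45 = 1:56 AM on Oct 4.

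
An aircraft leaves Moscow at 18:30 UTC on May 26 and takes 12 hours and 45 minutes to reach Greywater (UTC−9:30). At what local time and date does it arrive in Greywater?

21:45 on May 26

Departure is given in UTC: 18:30 on May 26.
Add 12 hours and 45 minutes → 07:15 UTC (May 27).
Greywater is UTC−9:30: 07:15 − 9:30 = 21:45 on May 26.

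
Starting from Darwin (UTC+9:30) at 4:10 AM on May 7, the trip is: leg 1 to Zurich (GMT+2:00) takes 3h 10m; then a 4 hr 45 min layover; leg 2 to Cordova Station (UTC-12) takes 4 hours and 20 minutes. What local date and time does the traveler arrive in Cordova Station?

Convert departure to UTC: 4:10 AM − 9:30 = 6:40 PM UTC on May 6.
Add 3 hours and 10 minutes leg 1 → 9:50 PM UTC.
Add 4 hours and 45 minutes layover in Zurich → 2:35 AM UTC (May 7).
Add 4 hours 20 minutes leg 2 → 6:55 AM UTC.
Cordova Station is UTC−12:00, so local arrival = 6:55 AM − 12:00 = 6:55 PM on May 6.

6:55 PM on May 6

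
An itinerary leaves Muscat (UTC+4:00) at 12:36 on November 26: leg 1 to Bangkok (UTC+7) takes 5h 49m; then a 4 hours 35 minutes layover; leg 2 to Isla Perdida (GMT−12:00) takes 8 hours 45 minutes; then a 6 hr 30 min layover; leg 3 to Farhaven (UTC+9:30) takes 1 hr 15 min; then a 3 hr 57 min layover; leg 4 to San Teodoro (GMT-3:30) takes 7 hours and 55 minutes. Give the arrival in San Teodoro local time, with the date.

Convert departure to UTC: 12:36 − 4:00 = 08:36 UTC on Nov 26.
Add 5 hours and 49 minutes leg 1 → 14:25 UTC.
Add 4 hours 35 minutes layover in Bangkok → 19:00 UTC.
Add 8 hours 45 minutes leg 2 → 03:45 UTC (Nov 27).
Add 6 hours 30 minutes layover in Isla Perdida → 10:15 UTC.
Add 1 hour and 15 minutes leg 3 → 11:30 UTC.
Add 3 hours 57 minutes layover in Farhaven → 15:27 UTC.
Add 7 hours and 55 minutes leg 4 → 23:22 UTC.
San Teodoro is UTC−3:30, so local arrival = 23:22 − 3:30 = 19:52 on Nov 27.

19:52 on November 27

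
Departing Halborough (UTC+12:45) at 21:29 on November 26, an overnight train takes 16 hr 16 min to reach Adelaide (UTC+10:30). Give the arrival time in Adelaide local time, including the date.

Convert departure to UTC: 21:29 − 12:45 = 08:44 UTC on Nov 26.
Add 16 hours and 16 minutes travel time → 01:00 UTC (Nov 27).
Adelaide is UTC+10:30, so local arrival = 01:00 + 10:30 = 11:30 on Nov 27.

11:30 on Nov 27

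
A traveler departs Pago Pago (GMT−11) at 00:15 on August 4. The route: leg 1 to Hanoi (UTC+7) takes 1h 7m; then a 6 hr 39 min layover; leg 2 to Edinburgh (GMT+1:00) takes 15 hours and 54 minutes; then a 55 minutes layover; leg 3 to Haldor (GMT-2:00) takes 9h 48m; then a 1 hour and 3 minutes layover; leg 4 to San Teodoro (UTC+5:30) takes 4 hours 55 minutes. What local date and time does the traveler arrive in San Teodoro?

Convert departure to UTC: 00:15 + 11:00 = 11:15 UTC on Aug 4.
Add 1 hour 7 minutes leg 1 → 12:22 UTC.
Add 6 hours and 39 minutes layover in Hanoi → 19:01 UTC.
Add 15 hours and 54 minutes leg 2 → 10:55 UTC (Aug 5).
Add 55 minutes layover in Edinburgh → 11:50 UTC.
Add 9 hours 48 minutes leg 3 → 21:38 UTC.
Add 1 hour and 3 minutes layover in Haldor → 22:41 UTC.
Add 4 hours 55 minutes leg 4 → 03:36 UTC (Aug 6).
San Teodoro is UTC+5:30, so local arrival = 03:36 + 5:30 = 09:06 on Aug 6.

09:06 on Aug 6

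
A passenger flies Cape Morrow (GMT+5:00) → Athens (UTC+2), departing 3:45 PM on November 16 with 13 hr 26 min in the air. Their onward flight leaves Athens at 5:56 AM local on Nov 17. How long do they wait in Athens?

3 hours 45 minutes

Convert departure to UTC: 3:45 PM − 5:00 = 10:45 AM UTC on Nov 16.
Add 13 hours and 26 minutes flight time → 12:11 AM UTC (Nov 17).
Athens is UTC+2:00, so local arrival = 12:11 AM + 2:00 = 2:11 AM on Nov 17.
Layover = 5:56 AM − 2:11 AM = 3 hours 45 minutes.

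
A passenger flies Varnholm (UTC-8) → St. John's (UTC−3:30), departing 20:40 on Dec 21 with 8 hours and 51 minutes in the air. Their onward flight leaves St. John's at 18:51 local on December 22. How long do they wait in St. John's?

8 hours 50 minutes

Convert departure to UTC: 20:40 + 8:00 = 04:40 UTC on Dec 22.
Add 8 hours 51 minutes flight time → 13:31 UTC.
St. John's is UTC−3:30, so local arrival = 13:31 − 3:30 = 10:01 on Dec 22.
Layover = 18:51 − 10:01 = 8 hours 50 minutes.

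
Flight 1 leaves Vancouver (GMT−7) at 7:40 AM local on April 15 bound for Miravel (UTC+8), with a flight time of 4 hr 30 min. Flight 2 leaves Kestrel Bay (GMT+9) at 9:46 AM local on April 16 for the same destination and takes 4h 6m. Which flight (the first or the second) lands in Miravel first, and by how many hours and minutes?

Flight 1 in UTC: 7:40 AM + 7:00 = 2:40 PM on Apr 15.
+4 hours 30 minutes → arrive 7:10 PM UTC on Apr 15.
Flight 2 in UTC: 9:46 AM − 9:00 = 12:46 AM on Apr 16.
+4 hours and 6 minutes → arrive 4:52 AM UTC on Apr 16.
Flight 1 lands earlier by 9 hours 42 minutes.

the first, by 9 hours 42 minutes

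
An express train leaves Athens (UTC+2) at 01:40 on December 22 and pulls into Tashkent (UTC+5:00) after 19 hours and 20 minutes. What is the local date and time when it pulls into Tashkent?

00:00 on Dec 23

Convert departure to UTC: 01:40 − 2:00 = 23:40 UTC on Dec 21.
Add 19 hours and 20 minutes travel time → 19:00 UTC (Dec 22).
Tashkent is UTC+5:00, so local arrival = 19:00 + 5:00 = 00:00 on Dec 23.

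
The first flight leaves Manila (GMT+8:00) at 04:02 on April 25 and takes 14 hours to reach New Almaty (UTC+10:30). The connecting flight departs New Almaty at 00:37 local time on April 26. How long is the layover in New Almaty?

4 hours 5 minutes

Convert departure to UTC: 04:02 − 8:00 = 20:02 UTC on Apr 24.
Add 14 hours flight time → 10:02 UTC (Apr 25).
New Almaty is UTC+10:30, so local arrival = 10:02 + 10:30 = 20:32 on Apr 25.
Layover = 00:37 − 20:32 (+1 day) = 4 hours 5 minutes.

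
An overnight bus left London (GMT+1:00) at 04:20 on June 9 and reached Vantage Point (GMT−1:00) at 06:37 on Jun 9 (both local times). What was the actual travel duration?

4 hours 17 minutes

Departure in UTC: 04:20 − 1:00 = 03:20 on Jun 9.
Arrival in UTC: 06:37 + 1:00 = 07:37 on Jun 9.
Elapsed = 07:37 − 03:20 = 4 hours 17 minutes.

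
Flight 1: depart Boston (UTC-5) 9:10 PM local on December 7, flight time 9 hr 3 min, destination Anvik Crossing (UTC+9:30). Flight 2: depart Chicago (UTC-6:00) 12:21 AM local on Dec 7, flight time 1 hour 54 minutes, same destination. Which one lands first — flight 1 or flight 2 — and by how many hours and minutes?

the second, by 26 hours 58 minutes

Flight 1 in UTC: 9:10 PM + 5:00 = 2:10 AM on Dec 8.
+9 hours and 3 minutes → arrive 11:13 AM UTC on Dec 8.
Flight 2 in UTC: 12:21 AM + 6:00 = 6:21 AM on Dec 7.
+1 hour and 54 minutes → arrive 8:15 AM UTC on Dec 7.
Flight 2 lands earlier by 26 hours 58 minutes.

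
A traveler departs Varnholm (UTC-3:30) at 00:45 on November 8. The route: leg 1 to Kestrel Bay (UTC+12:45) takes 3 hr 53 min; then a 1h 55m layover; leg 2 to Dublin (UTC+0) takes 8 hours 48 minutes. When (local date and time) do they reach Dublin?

Convert departure to UTC: 00:45 + 3:30 = 04:15 UTC on Nov 8.
Add 3 hours 53 minutes leg 1 → 08:08 UTC.
Add 1 hour and 55 minutes layover in Kestrel Bay → 10:03 UTC.
Add 8 hours and 48 minutes leg 2 → 18:51 UTC.
Dublin is UTC+0, so local arrival is the same: 18:51 on Nov 8.

18:51 on November 8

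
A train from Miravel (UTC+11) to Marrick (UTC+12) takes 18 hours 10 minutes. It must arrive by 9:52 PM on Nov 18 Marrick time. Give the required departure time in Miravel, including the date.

2:42 AM on November 18

Target arrival in UTC: 9:52 PM − 12:00 = 9:52 AM on Nov 18.
Subtract 18 hours and 10 minutes → departure 3:42 PM UTC on Nov 17.
Miravel is UTC+11:00: 3:42 PM + 11:00 = 2:42 AM on Nov 18.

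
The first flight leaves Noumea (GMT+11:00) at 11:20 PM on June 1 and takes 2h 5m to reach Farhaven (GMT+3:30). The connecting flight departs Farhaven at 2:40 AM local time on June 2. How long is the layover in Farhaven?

8 hours 45 minutes

Convert departure to UTC: 11:20 PM − 11:00 = 12:20 PM UTC on Jun 1.
Add 2 hours and 5 minutes flight time → 2:25 PM UTC.
Farhaven is UTC+3:30, so local arrival = 2:25 PM + 3:30 = 5:55 PM on Jun 1.
Layover = 2:40 AM − 5:55 PM (+1 day) = 8 hours 45 minutes.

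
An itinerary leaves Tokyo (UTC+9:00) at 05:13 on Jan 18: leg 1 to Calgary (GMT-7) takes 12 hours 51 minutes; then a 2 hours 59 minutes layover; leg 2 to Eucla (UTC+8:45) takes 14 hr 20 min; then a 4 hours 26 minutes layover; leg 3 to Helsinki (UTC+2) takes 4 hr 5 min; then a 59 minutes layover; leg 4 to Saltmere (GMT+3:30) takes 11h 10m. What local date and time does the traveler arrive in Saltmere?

02:33 on Jan 20

Convert departure to UTC: 05:13 − 9:00 = 20:13 UTC on Jan 17.
Add 12 hours 51 minutes leg 1 → 09:04 UTC (Jan 18).
Add 2 hours 59 minutes layover in Calgary → 12:03 UTC.
Add 14 hours 20 minutes leg 2 → 02:23 UTC (Jan 19).
Add 4 hours and 26 minutes layover in Eucla → 06:49 UTC.
Add 4 hours 5 minutes leg 3 → 10:54 UTC.
Add 59 minutes layover in Helsinki → 11:53 UTC.
Add 11 hours 10 minutes leg 4 → 23:03 UTC.
Saltmere is UTC+3:30, so local arrival = 23:03 + 3:30 = 02:33 on Jan 20.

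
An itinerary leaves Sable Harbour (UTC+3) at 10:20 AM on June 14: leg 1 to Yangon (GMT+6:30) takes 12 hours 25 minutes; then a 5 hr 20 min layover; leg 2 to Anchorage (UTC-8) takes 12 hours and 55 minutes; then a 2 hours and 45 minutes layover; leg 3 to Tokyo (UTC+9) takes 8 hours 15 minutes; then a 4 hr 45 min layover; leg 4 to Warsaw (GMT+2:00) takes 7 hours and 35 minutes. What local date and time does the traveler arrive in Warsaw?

Convert departure to UTC: 10:20 AM − 3:00 = 7:20 AM UTC on Jun 14.
Add 12 hours and 25 minutes leg 1 → 7:45 PM UTC.
Add 5 hours 20 minutes layover in Yangon → 1:05 AM UTC (Jun 15).
Add 12 hours 55 minutes leg 2 → 2:00 PM UTC.
Add 2 hours and 45 minutes layover in Anchorage → 4:45 PM UTC.
Add 8 hours and 15 minutes leg 3 → 1:00 AM UTC (Jun 16).
Add 4 hours and 45 minutes layover in Tokyo → 5:45 AM UTC.
Add 7 hours 35 minutes leg 4 → 1:20 PM UTC.
Warsaw is UTC+2:00, so local arrival = 1:20 PM + 2:00 = 3:20 PM on Jun 16.

3:20 PM on Jun 16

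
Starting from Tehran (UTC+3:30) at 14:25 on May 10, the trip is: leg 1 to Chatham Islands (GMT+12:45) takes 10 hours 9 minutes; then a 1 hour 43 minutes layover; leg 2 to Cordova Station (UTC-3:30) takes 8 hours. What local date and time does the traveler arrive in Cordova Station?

Convert departure to UTC: 14:25 − 3:30 = 10:55 UTC on May 10.
Add 10 hours 9 minutes leg 1 → 21:04 UTC.
Add 1 hour 43 minutes layover in Chatham Islands → 22:47 UTC.
Add 8 hours leg 2 → 06:47 UTC (May 11).
Cordova Station is UTC−3:30, so local arrival = 06:47 − 3:30 = 03:17 on May 11.

03:17 on May 11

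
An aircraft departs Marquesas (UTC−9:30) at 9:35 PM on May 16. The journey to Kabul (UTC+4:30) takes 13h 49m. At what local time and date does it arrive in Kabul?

Convert departure to UTC: 9:35 PM + 9:30 = 7:05 AM UTC on May 17.
Add 13 hours and 49 minutes travel time → 8:54 PM UTC.
Kabul is UTC+4:30, so local arrival = 8:54 PM + 4:30 = 1:24 AM on May 18.

1:24 AM on May 18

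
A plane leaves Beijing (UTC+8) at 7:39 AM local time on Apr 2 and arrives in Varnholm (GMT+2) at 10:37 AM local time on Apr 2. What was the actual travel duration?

Varnholm is 6:00 behind Beijing.
Clock-face elapsed time (ignoring zones) is 2 hours 58 minutes.
Actual elapsed = 2 hours 58 minutes + 6:00 = 8 hours 58 minutes.

8 hours 58 minutes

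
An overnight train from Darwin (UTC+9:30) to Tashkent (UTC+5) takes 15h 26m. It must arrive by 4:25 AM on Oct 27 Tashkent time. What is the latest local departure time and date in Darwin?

Target arrival in UTC: 4:25 AM − 5:00 = 11:25 PM on Oct 26.
Subtract 15 hours and 26 minutes → departure 7:59 AM UTC on Oct 26.
Darwin is UTC+9:30: 7:59 AM + 9:30 = 5:29 PM on Oct 26.

5:29 PM on October 26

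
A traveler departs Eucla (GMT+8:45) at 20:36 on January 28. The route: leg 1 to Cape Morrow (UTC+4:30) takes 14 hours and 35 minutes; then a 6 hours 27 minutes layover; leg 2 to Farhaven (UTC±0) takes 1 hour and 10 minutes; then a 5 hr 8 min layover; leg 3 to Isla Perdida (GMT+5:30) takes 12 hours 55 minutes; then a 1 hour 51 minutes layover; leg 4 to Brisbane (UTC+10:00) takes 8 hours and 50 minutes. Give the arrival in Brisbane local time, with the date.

Convert departure to UTC: 20:36 − 8:45 = 11:51 UTC on Jan 28.
Add 14 hours 35 minutes leg 1 → 02:26 UTC (Jan 29).
Add 6 hours and 27 minutes layover in Cape Morrow → 08:53 UTC.
Add 1 hour 10 minutes leg 2 → 10:03 UTC.
Add 5 hours and 8 minutes layover in Farhaven → 15:11 UTC.
Add 12 hours and 55 minutes leg 3 → 04:06 UTC (Jan 30).
Add 1 hour 51 minutes layover in Isla Perdida → 05:57 UTC.
Add 8 hours and 50 minutes leg 4 → 14:47 UTC.
Brisbane is UTC+10:00, so local arrival = 14:47 + 10:00 = 00:47 on Jan 31.

00:47 on January 31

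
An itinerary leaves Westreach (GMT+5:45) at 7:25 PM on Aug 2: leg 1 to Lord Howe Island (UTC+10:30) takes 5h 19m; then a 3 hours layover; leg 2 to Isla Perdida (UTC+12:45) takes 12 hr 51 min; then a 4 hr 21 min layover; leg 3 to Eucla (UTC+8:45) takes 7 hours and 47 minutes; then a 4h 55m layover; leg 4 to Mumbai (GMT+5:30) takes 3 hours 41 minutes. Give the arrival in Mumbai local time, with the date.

Convert departure to UTC: 7:25 PM − 5:45 = 1:40 PM UTC on Aug 2.
Add 5 hours and 19 minutes leg 1 → 6:59 PM UTC.
Add 3 hours layover in Lord Howe Island → 9:59 PM UTC.
Add 12 hours and 51 minutes leg 2 → 10:50 AM UTC (Aug 3).
Add 4 hours and 21 minutes layover in Isla Perdida → 3:11 PM UTC.
Add 7 hours and 47 minutes leg 3 → 10:58 PM UTC.
Add 4 hours and 55 minutes layover in Eucla → 3:53 AM UTC (Aug 4).
Add 3 hours 41 minutes leg 4 → 7:34 AM UTC.
Mumbai is UTC+5:30, so local arrival = 7:34 AM + 5:30 = 1:04 PM on Aug 4.

1:04 PM on August 4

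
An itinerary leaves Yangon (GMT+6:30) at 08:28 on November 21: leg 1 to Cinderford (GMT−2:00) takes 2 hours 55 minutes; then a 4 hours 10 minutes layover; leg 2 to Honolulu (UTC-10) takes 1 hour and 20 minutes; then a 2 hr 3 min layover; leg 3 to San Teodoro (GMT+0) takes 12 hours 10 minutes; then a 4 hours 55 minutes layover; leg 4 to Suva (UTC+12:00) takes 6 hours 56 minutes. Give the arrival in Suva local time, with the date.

00:27 on November 23

Convert departure to UTC: 08:28 − 6:30 = 01:58 UTC on Nov 21.
Add 2 hours and 55 minutes leg 1 → 04:53 UTC.
Add 4 hours 10 minutes layover in Cinderford → 09:03 UTC.
Add 1 hour 20 minutes leg 2 → 10:23 UTC.
Add 2 hours and 3 minutes layover in Honolulu → 12:26 UTC.
Add 12 hours and 10 minutes leg 3 → 00:36 UTC (Nov 22).
Add 4 hours and 55 minutes layover in San Teodoro → 05:31 UTC.
Add 6 hours and 56 minutes leg 4 → 12:27 UTC.
Suva is UTC+12:00, so local arrival = 12:27 + 12:00 = 00:27 on Nov 23.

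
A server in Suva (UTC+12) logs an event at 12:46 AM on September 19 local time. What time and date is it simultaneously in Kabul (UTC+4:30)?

5:16 PM on September 18

In UTC: 12:46 AM − 12:00 = 12:46 PM on Sep 18.
Kabul is UTC+4:30: 12:46 PM + 4:30 = 5:16 PM on Sep 18.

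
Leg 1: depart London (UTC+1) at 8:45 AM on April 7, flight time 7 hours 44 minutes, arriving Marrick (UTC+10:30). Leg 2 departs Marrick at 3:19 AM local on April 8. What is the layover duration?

1 hour 20 minutes

Convert departure to UTC: 8:45 AM − 1:00 = 7:45 AM UTC on Apr 7.
Add 7 hours 44 minutes flight time → 3:29 PM UTC.
Marrick is UTC+10:30, so local arrival = 3:29 PM + 10:30 = 1:59 AM on Apr 8.
Layover = 3:19 AM − 1:59 AM = 1 hour 20 minutes.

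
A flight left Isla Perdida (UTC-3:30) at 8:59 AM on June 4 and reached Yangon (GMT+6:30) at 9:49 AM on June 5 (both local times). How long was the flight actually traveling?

Departure in UTC: 8:59 AM + 3:30 = 12:29 PM on Jun 4.
Arrival in UTC: 9:49 AM − 6:30 = 3:19 AM on Jun 5.
Elapsed = 3:19 AM − 12:29 PM (+1 day) = 14 hours 50 minutes.

14 hours 50 minutes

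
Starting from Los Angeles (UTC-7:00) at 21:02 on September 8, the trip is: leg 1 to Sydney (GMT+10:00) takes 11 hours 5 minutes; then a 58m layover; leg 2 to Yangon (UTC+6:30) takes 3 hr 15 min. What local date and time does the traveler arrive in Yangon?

Convert departure to UTC: 21:02 + 7:00 = 04:02 UTC on Sep 9.
Add 11 hours 5 minutes leg 1 → 15:07 UTC.
Add 58 minutes layover in Sydney → 16:05 UTC.
Add 3 hours 15 minutes leg 2 → 19:20 UTC.
Yangon is UTC+6:30, so local arrival = 19:20 + 6:30 = 01:50 on Sep 10.

01:50 on September 10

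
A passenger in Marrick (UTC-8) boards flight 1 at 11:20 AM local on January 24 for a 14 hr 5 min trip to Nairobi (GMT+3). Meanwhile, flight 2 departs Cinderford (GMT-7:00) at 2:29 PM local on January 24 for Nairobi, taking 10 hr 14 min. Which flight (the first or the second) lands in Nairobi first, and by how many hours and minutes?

the second, by 1 hour 42 minutes

Flight 1 in UTC: 11:20 AM + 8:00 = 7:20 PM on Jan 24.
+14 hours and 5 minutes → arrive 9:25 AM UTC on Jan 25.
Flight 2 in UTC: 2:29 PM + 7:00 = 9:29 PM on Jan 24.
+10 hours 14 minutes → arrive 7:43 AM UTC on Jan 25.
Flight 2 lands earlier by 1 hour 42 minutes.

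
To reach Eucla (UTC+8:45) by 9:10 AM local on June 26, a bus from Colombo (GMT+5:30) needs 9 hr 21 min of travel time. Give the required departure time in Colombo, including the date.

8:34 PM on Jun 25

Target arrival in UTC: 9:10 AM − 8:45 = 12:25 AM on Jun 26.
Subtract 9 hours and 21 minutes → departure 3:04 PM UTC on Jun 25.
Colombo is UTC+5:30: 3:04 PM + 5:30 = 8:34 PM on Jun 25.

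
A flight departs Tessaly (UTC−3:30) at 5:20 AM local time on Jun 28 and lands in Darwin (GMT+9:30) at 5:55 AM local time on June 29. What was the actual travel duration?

11 hours 35 minutes

Departure in UTC: 5:20 AM + 3:30 = 8:50 AM on Jun 28.
Arrival in UTC: 5:55 AM − 9:30 = 8:25 PM on Jun 28.
Elapsed = 8:25 PM − 8:50 AM = 11 hours 35 minutes.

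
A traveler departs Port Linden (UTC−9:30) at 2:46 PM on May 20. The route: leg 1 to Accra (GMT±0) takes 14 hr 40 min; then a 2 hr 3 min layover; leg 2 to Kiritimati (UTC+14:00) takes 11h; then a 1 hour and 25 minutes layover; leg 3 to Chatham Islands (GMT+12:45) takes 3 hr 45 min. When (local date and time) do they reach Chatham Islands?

Convert departure to UTC: 2:46 PM + 9:30 = 12:16 AM UTC on May 21.
Add 14 hours and 40 minutes leg 1 → 2:56 PM UTC.
Add 2 hours 3 minutes layover in Accra → 4:59 PM UTC.
Add 11 hours leg 2 → 3:59 AM UTC (May 22).
Add 1 hour and 25 minutes layover in Kiritimati → 5:24 AM UTC.
Add 3 hours and 45 minutes leg 3 → 9:09 AM UTC.
Chatham Islands is UTC+12:45, so local arrival = 9:09 AM + 12:45 = 9:54 PM on May 22.

9:54 PM on May 22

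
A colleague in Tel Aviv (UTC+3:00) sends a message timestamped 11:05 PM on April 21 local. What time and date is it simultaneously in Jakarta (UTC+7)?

3:05 AM on Apr 22

In UTC: 11:05 PM − 3:00 = 8:05 PM on Apr 21.
Jakarta is UTC+7:00: 8:05 PM + 7:00 = 3:05 AM on Apr 22.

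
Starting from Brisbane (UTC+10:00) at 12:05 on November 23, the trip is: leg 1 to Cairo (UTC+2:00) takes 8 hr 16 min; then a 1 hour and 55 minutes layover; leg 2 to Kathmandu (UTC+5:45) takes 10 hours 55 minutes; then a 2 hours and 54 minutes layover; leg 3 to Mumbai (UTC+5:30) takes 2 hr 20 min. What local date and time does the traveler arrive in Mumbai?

09:55 on November 24

Convert departure to UTC: 12:05 − 10:00 = 02:05 UTC on Nov 23.
Add 8 hours 16 minutes leg 1 → 10:21 UTC.
Add 1 hour 55 minutes layover in Cairo → 12:16 UTC.
Add 10 hours and 55 minutes leg 2 → 23:11 UTC.
Add 2 hours 54 minutes layover in Kathmandu → 02:05 UTC (Nov 24).
Add 2 hours and 20 minutes leg 3 → 04:25 UTC.
Mumbai is UTC+5:30, so local arrival = 04:25 + 5:30 = 09:55 on Nov 24.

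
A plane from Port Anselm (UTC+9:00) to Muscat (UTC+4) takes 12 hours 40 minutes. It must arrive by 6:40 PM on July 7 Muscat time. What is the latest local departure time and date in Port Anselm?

11:00 AM on July 7

Target arrival in UTC: 6:40 PM − 4:00 = 2:40 PM on Jul 7.
Subtract 12 hours 40 minutes → departure 2:00 AM UTC on Jul 7.
Port Anselm is UTC+9:00: 2:00 AM + 9:00 = 11:00 AM on Jul 7.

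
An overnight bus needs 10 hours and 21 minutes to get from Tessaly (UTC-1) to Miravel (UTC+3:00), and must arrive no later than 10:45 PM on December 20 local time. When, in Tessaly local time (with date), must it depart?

8:24 AM on December 20

Target arrival in UTC: 10:45 PM − 3:00 = 7:45 PM on Dec 20.
Subtract 10 hours and 21 minutes → departure 9:24 AM UTC on Dec 20.
Tessaly is UTC−1:00: 9:24 AM − 1:00 = 8:24 AM on Dec 20.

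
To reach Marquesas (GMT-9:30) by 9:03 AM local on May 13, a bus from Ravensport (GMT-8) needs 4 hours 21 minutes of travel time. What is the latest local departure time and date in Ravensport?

Target arrival in UTC: 9:03 AM + 9:30 = 6:33 PM on May 13.
Subtract 4 hours and 21 minutes → departure 2:12 PM UTC on May 13.
Ravensport is UTC−8:00: 2:12 PM − 8:00 = 6:12 AM on May 13.

6:12 AM on May 13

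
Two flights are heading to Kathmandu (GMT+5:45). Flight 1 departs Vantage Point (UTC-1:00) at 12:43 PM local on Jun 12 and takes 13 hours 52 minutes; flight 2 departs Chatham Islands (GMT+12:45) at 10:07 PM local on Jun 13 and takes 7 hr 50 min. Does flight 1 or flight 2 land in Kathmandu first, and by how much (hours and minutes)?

Flight 1 in UTC: 12:43 PM + 1:00 = 1:43 PM on Jun 12.
+13 hours 52 minutes → arrive 3:35 AM UTC on Jun 13.
Flight 2 in UTC: 10:07 PM − 12:45 = 9:22 AM on Jun 13.
+7 hours 50 minutes → arrive 5:12 PM UTC on Jun 13.
Flight 1 lands earlier by 13 hours 37 minutes.

the first, by 13 hours 37 minutes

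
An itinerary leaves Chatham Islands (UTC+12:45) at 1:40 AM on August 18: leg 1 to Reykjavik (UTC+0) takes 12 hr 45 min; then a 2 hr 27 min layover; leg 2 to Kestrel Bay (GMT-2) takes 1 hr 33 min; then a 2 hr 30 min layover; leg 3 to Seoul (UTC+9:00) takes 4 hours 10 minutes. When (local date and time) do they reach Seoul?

Convert departure to UTC: 1:40 AM − 12:45 = 12:55 PM UTC on Aug 17.
Add 12 hours and 45 minutes leg 1 → 1:40 AM UTC (Aug 18).
Add 2 hours 27 minutes layover in Reykjavik → 4:07 AM UTC.
Add 1 hour and 33 minutes leg 2 → 5:40 AM UTC.
Add 2 hours and 30 minutes layover in Kestrel Bay → 8:10 AM UTC.
Add 4 hours and 10 minutes leg 3 → 12:20 PM UTC.
Seoul is UTC+9:00, so local arrival = 12:20 PM + 9:00 = 9:20 PM on Aug 18.

9:20 PM on Aug 18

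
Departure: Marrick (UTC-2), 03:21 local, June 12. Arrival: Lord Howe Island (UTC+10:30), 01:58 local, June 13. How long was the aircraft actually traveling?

Lord Howe Island is 12:30 ahead of Marrick.
Clock-face elapsed time (ignoring zones) is 22 hours 37 minutes.
Actual elapsed = 22 hours 37 minutes − 12:30 = 10 hours 7 minutes.

10 hours 7 minutes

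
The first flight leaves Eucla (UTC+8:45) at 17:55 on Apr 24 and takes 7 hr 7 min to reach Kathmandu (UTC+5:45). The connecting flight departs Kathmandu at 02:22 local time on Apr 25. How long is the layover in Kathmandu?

Convert departure to UTC: 17:55 − 8:45 = 09:10 UTC on Apr 24.
Add 7 hours and 7 minutes flight time → 16:17 UTC.
Kathmandu is UTC+5:45, so local arrival = 16:17 + 5:45 = 22:02 on Apr 24.
Layover = 02:22 − 22:02 (+1 day) = 4 hours 20 minutes.

4 hours 20 minutes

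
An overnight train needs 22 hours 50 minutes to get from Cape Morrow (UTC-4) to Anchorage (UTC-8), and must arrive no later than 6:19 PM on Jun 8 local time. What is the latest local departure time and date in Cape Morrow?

11:29 PM on Jun 7

Target arrival in UTC: 6:19 PM + 8:00 = 2:19 AM on Jun 9.
Subtract 22 hours 50 minutes → departure 3:29 AM UTC on Jun 8.
Cape Morrow is UTC−4:00: 3:29 AM − 4:00 = 11:29 PM on Jun 7.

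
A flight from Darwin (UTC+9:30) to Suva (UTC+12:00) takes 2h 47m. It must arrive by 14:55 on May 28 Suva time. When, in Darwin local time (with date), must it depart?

Target arrival in UTC: 14:55 − 12:00 = 02:55 on May 28.
Subtract 2 hours and 47 minutes → departure 00:08 UTC on May 28.
Darwin is UTC+9:30: 00:08 + 9:30 = 09:38 on May 28.

09:38 on May 28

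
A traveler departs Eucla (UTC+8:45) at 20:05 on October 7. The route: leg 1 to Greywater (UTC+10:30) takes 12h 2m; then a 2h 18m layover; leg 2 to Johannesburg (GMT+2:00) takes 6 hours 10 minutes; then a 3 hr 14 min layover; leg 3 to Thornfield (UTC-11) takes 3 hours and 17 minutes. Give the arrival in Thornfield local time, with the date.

Convert departure to UTC: 20:05 − 8:45 = 11:20 UTC on Oct 7.
Add 12 hours 2 minutes leg 1 → 23:22 UTC.
Add 2 hours and 18 minutes layover in Greywater → 01:40 UTC (Oct 8).
Add 6 hours 10 minutes leg 2 → 07:50 UTC.
Add 3 hours and 14 minutes layover in Johannesburg → 11:04 UTC.
Add 3 hours 17 minutes leg 3 → 14:21 UTC.
Thornfield is UTC−11:00, so local arrival = 14:21 − 11:00 = 03:21 on Oct 8.

03:21 on October 8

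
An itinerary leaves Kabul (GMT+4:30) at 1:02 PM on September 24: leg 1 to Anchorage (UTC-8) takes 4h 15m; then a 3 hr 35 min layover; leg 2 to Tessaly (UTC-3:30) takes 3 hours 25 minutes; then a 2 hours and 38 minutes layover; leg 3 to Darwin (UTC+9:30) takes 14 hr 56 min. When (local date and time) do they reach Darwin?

Convert departure to UTC: 1:02 PM − 4:30 = 8:32 AM UTC on Sep 24.
Add 4 hours and 15 minutes leg 1 → 12:47 PM UTC.
Add 3 hours 35 minutes layover in Anchorage → 4:22 PM UTC.
Add 3 hours 25 minutes leg 2 → 7:47 PM UTC.
Add 2 hours and 38 minutes layover in Tessaly → 10:25 PM UTC.
Add 14 hours 56 minutes leg 3 → 1:21 PM UTC (Sep 25).
Darwin is UTC+9:30, so local arrival = 1:21 PM + 9:30 = 10:51 PM on Sep 25.

10:51 PM on Sep 25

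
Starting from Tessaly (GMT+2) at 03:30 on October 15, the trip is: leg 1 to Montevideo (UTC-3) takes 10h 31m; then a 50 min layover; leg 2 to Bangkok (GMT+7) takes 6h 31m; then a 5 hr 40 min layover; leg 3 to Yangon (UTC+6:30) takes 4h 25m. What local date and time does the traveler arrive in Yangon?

11:57 on October 16

Convert departure to UTC: 03:30 − 2:00 = 01:30 UTC on Oct 15.
Add 10 hours and 31 minutes leg 1 → 12:01 UTC.
Add 50 minutes layover in Montevideo → 12:51 UTC.
Add 6 hours 31 minutes leg 2 → 19:22 UTC.
Add 5 hours and 40 minutes layover in Bangkok → 01:02 UTC (Oct 16).
Add 4 hours and 25 minutes leg 3 → 05:27 UTC.
Yangon is UTC+6:30, so local arrival = 05:27 + 6:30 = 11:57 on Oct 16.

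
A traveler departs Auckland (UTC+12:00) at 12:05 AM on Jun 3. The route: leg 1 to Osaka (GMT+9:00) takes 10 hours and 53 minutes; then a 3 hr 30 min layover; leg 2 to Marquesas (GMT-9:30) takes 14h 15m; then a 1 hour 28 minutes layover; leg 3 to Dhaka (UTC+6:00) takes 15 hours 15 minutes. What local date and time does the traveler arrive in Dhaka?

3:26 PM on Jun 4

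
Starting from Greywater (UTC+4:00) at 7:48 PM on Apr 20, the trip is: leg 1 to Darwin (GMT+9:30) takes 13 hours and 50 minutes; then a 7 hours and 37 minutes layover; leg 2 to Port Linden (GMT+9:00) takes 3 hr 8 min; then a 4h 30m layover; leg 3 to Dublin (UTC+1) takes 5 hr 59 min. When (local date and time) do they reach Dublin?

Convert departure to UTC: 7:48 PM − 4:00 = 3:48 PM UTC on Apr 20.
Add 13 hours 50 minutes leg 1 → 5:38 AM UTC (Apr 21).
Add 7 hours and 37 minutes layover in Darwin → 1:15 PM UTC.
Add 3 hours 8 minutes leg 2 → 4:23 PM UTC.
Add 4 hours 30 minutes layover in Port Linden → 8:53 PM UTC.
Add 5 hours and 59 minutes leg 3 → 2:52 AM UTC (Apr 22).
Dublin is UTC+1:00, so local arrival = 2:52 AM + 1:00 = 3:52 AM on Apr 22.

3:52 AM on April 22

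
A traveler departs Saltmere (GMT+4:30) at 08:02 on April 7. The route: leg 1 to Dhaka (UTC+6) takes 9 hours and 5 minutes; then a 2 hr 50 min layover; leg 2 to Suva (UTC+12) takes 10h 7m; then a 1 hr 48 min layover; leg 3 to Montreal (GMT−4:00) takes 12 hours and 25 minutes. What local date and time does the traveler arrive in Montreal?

11:47 on April 8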